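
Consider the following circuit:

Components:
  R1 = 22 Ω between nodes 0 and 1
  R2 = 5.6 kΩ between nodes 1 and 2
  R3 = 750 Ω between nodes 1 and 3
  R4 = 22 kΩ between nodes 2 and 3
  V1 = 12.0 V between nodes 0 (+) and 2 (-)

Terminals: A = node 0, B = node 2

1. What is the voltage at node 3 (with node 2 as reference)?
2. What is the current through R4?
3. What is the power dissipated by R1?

Nodal analysis, taking node 2 as the 0 V reference.
Source V1 fixes V_0 = 12 V.
KCL at each unknown node (sum of currents leaving = 0; resistances in Ω):
  Node 1: (V_1 - 12)/22 + (V_1 - 0)/5600 + (V_1 - V_3)/750 = 0
  Node 3: (V_3 - V_1)/750 + (V_3 - 0)/22000 = 0
Collecting terms (coefficients in siemens):
  0.04697·V_1 - 0.001333·V_3 = 0.5455
  0.001379·V_3 - 0.001333·V_1 = 0
Determinant D = (0.04697)(0.001379) - (-0.001333)(-0.001333) = 0.00006298
V_1 = [(0.5455)(0.001379) - (-0.001333)(0)]/D = 11.94 V
V_3 = [(0.04697)(0) - (0.5455)(-0.001333)]/D = 11.55 V
Part 1:
  Read off the nodal solution: V_3 = 11.55 V
Part 2:
  I_R4 = (V_2 - V_3)/R4 = (0 - 11.55)/22000 = -0.0005249 A
  Magnitude: I_R4 = 0.0005249 A
Part 3:
  I_R1 = (V_0 - V_1)/R1 = (12 - 11.94)/22 = 0.002657 A
  P_R1 = I_R1² × R1 = (0.002657)² × 22 = 0.0001553 W

Final answers:
1. V_3 = 11.55 V
2. I_R4 = 0.0005249 A
3. P_R1 = 0.0001553 W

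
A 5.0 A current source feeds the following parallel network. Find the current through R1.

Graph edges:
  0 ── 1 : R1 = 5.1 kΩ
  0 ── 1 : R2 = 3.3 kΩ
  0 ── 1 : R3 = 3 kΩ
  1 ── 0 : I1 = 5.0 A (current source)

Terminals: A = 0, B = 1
All resistors sit directly between nodes 0 and 1, so they are in parallel and share one voltage V; the full source current 5 A splits among them.
1/R_par = 1/5100 + 1/3300 + 1/3000 = 0.0008324 S  =>  R_par = 1201 Ω
V = I × R_par = 5 × 1201 = 6006 V
I_R1 = V/R1 = 6006/5100 = 1.178 A

Final answer: 1.178 A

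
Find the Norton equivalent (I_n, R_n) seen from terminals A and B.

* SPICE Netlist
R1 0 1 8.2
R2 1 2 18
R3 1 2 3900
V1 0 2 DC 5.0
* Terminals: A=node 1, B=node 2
Find the Thévenin equivalent first; then I_n = V_th/R_th and R_n = R_th.
Step 1 — V_th is the open-circuit voltage V_A - V_B (nothing connected across the terminals).
Nodal analysis, taking node 2 as the 0 V reference.
Source V1 fixes V_0 = 5 V.
KCL at each unknown node (sum of currents leaving = 0; resistances in Ω):
  Node 1: (V_1 - 5)/8.2 + (V_1 - 0)/18 + (V_1 - 0)/3900 = 0
Collecting terms: 0.1778 × V_1 = 0.6098  =>  V_1 = 3.43 V
V_th = V_1 - V_2 = 3.43 - 0 = 3.43 V
Step 2 — R_th: zero the source — replace V1 by a short circuit (node 2 merges into node 0) — and find the resistance seen between A (node 1) and B (node 0).
Reduce the network between node 1 (A) and node 0 (B) by series/parallel combination:
  Rp1 = R1 ‖ R2 ‖ R3 (parallel, all between nodes 0 and 1) = 1/(1/8.2 + 1/18 + 1/3900) = 5.625 Ω
R_th = 5.625 Ω
I_n = V_th/R_th = 3.43/5.625 = 0.6098 A, and R_n = R_th = 5.625 Ω

Final answer: I_n = 0.6098 A, R_n = 5.625 Ω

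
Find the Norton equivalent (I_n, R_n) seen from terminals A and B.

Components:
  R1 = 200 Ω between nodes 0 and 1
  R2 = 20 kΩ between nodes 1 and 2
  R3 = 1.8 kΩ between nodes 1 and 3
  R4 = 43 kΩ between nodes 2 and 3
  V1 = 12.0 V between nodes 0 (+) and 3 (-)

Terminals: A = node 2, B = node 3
Find the Thévenin equivalent first; then I_n = V_th/R_th and R_n = R_th.
Step 1 — V_th is the open-circuit voltage V_A - V_B (nothing connected across the terminals).
Nodal analysis, taking node 3 as the 0 V reference.
Source V1 fixes V_0 = 12 V.
KCL at each unknown node (sum of currents leaving = 0; resistances in Ω):
  Node 1: (V_1 - 12)/200 + (V_1 - V_2)/20000 + (V_1 - 0)/1800 = 0
  Node 2: (V_2 - V_1)/20000 + (V_2 - 0)/43000 = 0
Collecting terms (coefficients in siemens):
  0.005606·V_1 - 0.00005·V_2 = 0.06
  0.00007326·V_2 - 0.00005·V_1 = 0
Determinant D = (0.005606)(0.00007326) - (-0.00005)(-0.00005) = 0.0000004081
V_1 = [(0.06)(0.00007326) - (-0.00005)(0)]/D = 10.77 V
V_2 = [(0.005606)(0) - (0.06)(-0.00005)]/D = 7.35 V
V_th = V_2 - V_3 = 7.35 - 0 = 7.35 V
Step 2 — R_th: zero the source — replace V1 by a short circuit (node 3 merges into node 0) — and find the resistance seen between A (node 2) and B (node 0).
Reduce the network between node 2 (A) and node 0 (B) by series/parallel combination:
  Rp1 = R1 ‖ R3 (parallel, both between nodes 0 and 1) = 1/(1/200 + 1/1800) = 180 Ω
  Rs1 = R2 + Rp1 (series, joined only at node 1) = 20000 + 180 = 20180 Ω
  Rp2 = R4 ‖ Rs1 (parallel, both between nodes 0 and 2) = 1/(1/43000 + 1/20180) = 13730 Ω
R_th = 13.73 kΩ
I_n = V_th/R_th = 7.35/13730 = 0.0005352 A, and R_n = R_th = 13.73 kΩ

Final answer: I_n = 0.0005352 A, R_n = 13.73 kΩ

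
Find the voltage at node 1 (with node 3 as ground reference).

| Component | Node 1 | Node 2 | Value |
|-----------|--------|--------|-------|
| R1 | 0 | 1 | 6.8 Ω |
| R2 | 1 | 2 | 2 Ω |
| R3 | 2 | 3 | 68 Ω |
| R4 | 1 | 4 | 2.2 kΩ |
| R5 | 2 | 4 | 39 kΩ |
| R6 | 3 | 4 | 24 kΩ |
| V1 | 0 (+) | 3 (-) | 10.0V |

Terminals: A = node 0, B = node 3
Nodal analysis, taking node 3 as the 0 V reference.
Source V1 fixes V_0 = 10 V.
KCL at each unknown node (sum of currents leaving = 0; resistances in Ω):
  Node 1: (V_1 - 10)/6.8 + (V_1 - V_2)/2 + (V_1 - V_4)/2200 = 0
  Node 2: (V_2 - V_1)/2 + (V_2 - 0)/68 + (V_2 - V_4)/39000 = 0
  Node 4: (V_4 - V_1)/2200 + (V_4 - V_2)/39000 + (V_4 - 0)/24000 = 0
Collecting terms (coefficients in siemens):
  0.6475·V_1 - 0.5·V_2 - 0.0004545·V_4 = 1.471
  0.5147·V_2 - 0.5·V_1 - 0.00002564·V_4 = 0
  0.0005219·V_4 - 0.0004545·V_1 - 0.00002564·V_2 = 0
Solving these 3 simultaneous equations (Gaussian elimination) gives:
  V_1 = 9.112 V, V_2 = 8.852 V, V_4 = 8.372 V
The requested potential is V_1 = 9.112 V.

Final answer: V_1 = 9.112 V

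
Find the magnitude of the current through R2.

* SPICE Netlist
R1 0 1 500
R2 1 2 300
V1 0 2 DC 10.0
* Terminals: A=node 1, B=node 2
Nodal analysis, taking node 2 as the 0 V reference.
Source V1 fixes V_0 = 10 V.
KCL at each unknown node (sum of currents leaving = 0; resistances in Ω):
  Node 1: (V_1 - 10)/500 + (V_1 - 0)/300 = 0
Collecting terms: 0.005333 × V_1 = 0.02  =>  V_1 = 3.75 V
I_R2 = (V_1 - V_2)/R2 = (3.75 - 0)/300 = 0.0125 A
|I_R2| = 0.0125 A

Final answer: |I_R2| = 0.0125 A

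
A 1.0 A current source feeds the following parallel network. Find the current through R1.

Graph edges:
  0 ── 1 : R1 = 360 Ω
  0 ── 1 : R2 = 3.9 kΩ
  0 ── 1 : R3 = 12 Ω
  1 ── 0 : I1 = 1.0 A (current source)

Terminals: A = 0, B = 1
All resistors sit directly between nodes 0 and 1, so they are in parallel and share one voltage V; the full source current 1 A splits among them.
1/R_par = 1/360 + 1/3900 + 1/12 = 0.08637 S  =>  R_par = 11.58 Ω
V = I × R_par = 1 × 11.58 = 11.58 V
I_R1 = V/R1 = 11.58/360 = 0.03216 A

Final answer: 0.03216 A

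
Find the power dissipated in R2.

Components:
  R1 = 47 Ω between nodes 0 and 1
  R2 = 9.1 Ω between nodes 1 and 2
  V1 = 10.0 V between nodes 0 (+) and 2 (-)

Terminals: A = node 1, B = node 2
Nodal analysis, taking node 2 as the 0 V reference.
Source V1 fixes V_0 = 10 V.
KCL at each unknown node (sum of currents leaving = 0; resistances in Ω):
  Node 1: (V_1 - 10)/47 + (V_1 - 0)/9.1 = 0
Collecting terms: 0.1312 × V_1 = 0.2128  =>  V_1 = 1.622 V
I_R2 = (V_1 - V_2)/R2 = (1.622 - 0)/9.1 = 0.1783 A
P_R2 = I_R2² × R2 = (0.1783)² × 9.1 = 0.2891 W

Final answer: 0.2891 W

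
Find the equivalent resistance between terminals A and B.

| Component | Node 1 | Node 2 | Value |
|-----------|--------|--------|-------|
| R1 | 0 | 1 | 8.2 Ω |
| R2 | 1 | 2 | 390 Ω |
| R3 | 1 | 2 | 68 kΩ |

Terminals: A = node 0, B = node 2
Reduce the network between node 0 (A) and node 2 (B) by series/parallel combination:
  Rp1 = R2 ‖ R3 (parallel, both between nodes 1 and 2) = 1/(1/390 + 1/68000) = 387.8 Ω
  Rs1 = R1 + Rp1 (series, joined only at node 1) = 8.2 + 387.8 = 396 Ω
R_eq = 396 Ω

Final answer: 396 Ω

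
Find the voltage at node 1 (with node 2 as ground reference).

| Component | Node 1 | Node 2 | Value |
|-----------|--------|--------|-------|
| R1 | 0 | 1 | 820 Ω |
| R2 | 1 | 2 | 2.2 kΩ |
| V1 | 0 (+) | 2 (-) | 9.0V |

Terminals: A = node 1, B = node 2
Nodal analysis, taking node 2 as the 0 V reference.
Source V1 fixes V_0 = 9 V.
KCL at each unknown node (sum of currents leaving = 0; resistances in Ω):
  Node 1: (V_1 - 9)/820 + (V_1 - 0)/2200 = 0
Collecting terms: 0.001674 × V_1 = 0.01098  =>  V_1 = 6.556 V
The requested potential is V_1 = 6.556 V.

Final answer: V_1 = 6.556 V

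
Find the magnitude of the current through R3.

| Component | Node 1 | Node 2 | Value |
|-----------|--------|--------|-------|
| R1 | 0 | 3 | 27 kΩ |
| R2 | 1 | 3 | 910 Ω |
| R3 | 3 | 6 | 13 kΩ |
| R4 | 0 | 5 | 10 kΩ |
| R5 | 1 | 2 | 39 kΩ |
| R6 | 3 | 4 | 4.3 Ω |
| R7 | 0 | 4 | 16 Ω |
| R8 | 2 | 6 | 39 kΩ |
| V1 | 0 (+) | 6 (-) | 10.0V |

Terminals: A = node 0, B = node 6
Nodal analysis, taking node 6 as the 0 V reference.
Source V1 fixes V_0 = 10 V.
KCL at each unknown node (sum of currents leaving = 0; resistances in Ω):
  Node 1: (V_1 - V_3)/910 + (V_1 - V_2)/39000 = 0
  Node 2: (V_2 - V_1)/39000 + (V_2 - 0)/39000 = 0
  Node 3: (V_3 - 10)/27000 + (V_3 - V_1)/910 + (V_3 - 0)/13000 + (V_3 - V_4)/4.3 = 0
  Node 4: (V_4 - V_3)/4.3 + (V_4 - 10)/16 = 0
  Node 5: (V_5 - 10)/10000 = 0
Collecting terms (coefficients in siemens):
  0.001125·V_1 - 0.00002564·V_2 - 0.001099·V_3 = 0
  0.00005128·V_2 - 0.00002564·V_1 = 0
  0.2338·V_3 - 0.001099·V_1 - 0.2326·V_4 = 0.0003704
  0.2951·V_4 - 0.2326·V_3 = 0.625
  0.0001·V_5 = 0.001
Solving these 5 simultaneous equations (Gaussian elimination) gives:
  V_1 = 9.867 V, V_2 = 4.933 V, V_3 = 9.982 V, V_4 = 9.986 V
  V_5 = 10 V
I_R3 = (V_3 - V_6)/R3 = (9.982 - 0)/13000 = 0.0007678 A
|I_R3| = 0.0007678 A

Final answer: |I_R3| = 0.0007678 A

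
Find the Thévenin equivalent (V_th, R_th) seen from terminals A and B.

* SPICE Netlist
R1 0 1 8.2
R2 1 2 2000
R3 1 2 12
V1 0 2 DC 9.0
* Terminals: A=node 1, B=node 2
Step 1 — V_th is the open-circuit voltage V_A - V_B (nothing connected across the terminals).
Nodal analysis, taking node 2 as the 0 V reference.
Source V1 fixes V_0 = 9 V.
KCL at each unknown node (sum of currents leaving = 0; resistances in Ω):
  Node 1: (V_1 - 9)/8.2 + (V_1 - 0)/2000 + (V_1 - 0)/12 = 0
Collecting terms: 0.2058 × V_1 = 1.098  =>  V_1 = 5.334 V
V_th = V_1 - V_2 = 5.334 - 0 = 5.334 V
Step 2 — R_th: zero the source — replace V1 by a short circuit (node 2 merges into node 0) — and find the resistance seen between A (node 1) and B (node 0).
Reduce the network between node 1 (A) and node 0 (B) by series/parallel combination:
  Rp1 = R1 ‖ R2 ‖ R3 (parallel, all between nodes 0 and 1) = 1/(1/8.2 + 1/2000 + 1/12) = 4.859 Ω
R_th = 4.859 Ω

Final answer: V_th = 5.334 V, R_th = 4.859 Ω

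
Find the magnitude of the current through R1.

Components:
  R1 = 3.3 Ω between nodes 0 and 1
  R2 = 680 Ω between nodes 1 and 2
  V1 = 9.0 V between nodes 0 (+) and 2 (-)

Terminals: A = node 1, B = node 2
Nodal analysis, taking node 2 as the 0 V reference.
Source V1 fixes V_0 = 9 V.
KCL at each unknown node (sum of currents leaving = 0; resistances in Ω):
  Node 1: (V_1 - 9)/3.3 + (V_1 - 0)/680 = 0
Collecting terms: 0.3045 × V_1 = 2.727  =>  V_1 = 8.957 V
I_R1 = (V_0 - V_1)/R1 = (9 - 8.957)/3.3 = 0.01317 A
|I_R1| = 0.01317 A

Final answer: |I_R1| = 0.01317 A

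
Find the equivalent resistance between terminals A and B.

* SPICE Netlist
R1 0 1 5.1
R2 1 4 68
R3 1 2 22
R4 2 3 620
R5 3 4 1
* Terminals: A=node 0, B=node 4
Reduce the network between node 0 (A) and node 4 (B) by series/parallel combination:
  Rs1 = R3 + R4 (series, joined only at node 2) = 22 + 620 = 642 Ω
  Rs2 = R5 + Rs1 (series, joined only at node 3) = 1 + 642 = 643 Ω
  Rp1 = R2 ‖ Rs2 (parallel, both between nodes 1 and 4) = 1/(1/68 + 1/643) = 61.5 Ω
  Rs3 = R1 + Rp1 (series, joined only at node 1) = 5.1 + 61.5 = 66.6 Ω
R_eq = 66.6 Ω

Final answer: 66.6 Ω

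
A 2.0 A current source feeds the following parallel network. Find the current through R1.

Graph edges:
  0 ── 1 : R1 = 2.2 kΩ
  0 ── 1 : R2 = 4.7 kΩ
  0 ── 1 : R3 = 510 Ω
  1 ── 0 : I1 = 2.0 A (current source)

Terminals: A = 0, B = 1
All resistors sit directly between nodes 0 and 1, so they are in parallel and share one voltage V; the full source current 2 A splits among them.
1/R_par = 1/2200 + 1/4700 + 1/510 = 0.002628 S  =>  R_par = 380.5 Ω
V = I × R_par = 2 × 380.5 = 761 V
I_R1 = V/R1 = 761/2200 = 0.3459 A

Final answer: 0.3459 A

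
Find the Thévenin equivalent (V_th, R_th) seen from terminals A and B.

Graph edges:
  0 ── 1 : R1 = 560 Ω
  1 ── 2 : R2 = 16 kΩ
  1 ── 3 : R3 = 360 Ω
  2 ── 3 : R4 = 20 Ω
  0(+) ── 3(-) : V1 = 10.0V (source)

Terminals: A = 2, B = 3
Step 1 — V_th is the open-circuit voltage V_A - V_B (nothing connected across the terminals).
Nodal analysis, taking node 3 as the 0 V reference.
Source V1 fixes V_0 = 10 V.
KCL at each unknown node (sum of currents leaving = 0; resistances in Ω):
  Node 1: (V_1 - 10)/560 + (V_1 - V_2)/16000 + (V_1 - 0)/360 = 0
  Node 2: (V_2 - V_1)/16000 + (V_2 - 0)/20 = 0
Collecting terms (coefficients in siemens):
  0.004626·V_1 - 0.0000625·V_2 = 0.01786
  0.05006·V_2 - 0.0000625·V_1 = 0
Determinant D = (0.004626)(0.05006) - (-0.0000625)(-0.0000625) = 0.0002316
V_1 = [(0.01786)(0.05006) - (-0.0000625)(0)]/D = 3.86 V
V_2 = [(0.004626)(0) - (0.01786)(-0.0000625)]/D = 0.004819 V
V_th = V_2 - V_3 = 0.004819 - 0 = 0.004819 V
Step 2 — R_th: zero the source — replace V1 by a short circuit (node 3 merges into node 0) — and find the resistance seen between A (node 2) and B (node 0).
Reduce the network between node 2 (A) and node 0 (B) by series/parallel combination:
  Rp1 = R1 ‖ R3 (parallel, both between nodes 0 and 1) = 1/(1/560 + 1/360) = 219.1 Ω
  Rs1 = R2 + Rp1 (series, joined only at node 1) = 16000 + 219.1 = 16220 Ω
  Rp2 = R4 ‖ Rs1 (parallel, both between nodes 0 and 2) = 1/(1/20 + 1/16220) = 19.98 Ω
R_th = 19.98 Ω

Final answer: V_th = 0.004819 V, R_th = 19.98 Ω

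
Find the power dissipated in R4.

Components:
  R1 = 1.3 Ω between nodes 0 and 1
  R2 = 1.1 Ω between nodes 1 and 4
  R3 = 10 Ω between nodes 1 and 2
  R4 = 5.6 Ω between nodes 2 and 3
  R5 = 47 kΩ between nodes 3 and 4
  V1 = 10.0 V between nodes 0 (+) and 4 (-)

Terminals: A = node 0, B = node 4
Nodal analysis, taking node 4 as the 0 V reference.
Source V1 fixes V_0 = 10 V.
KCL at each unknown node (sum of currents leaving = 0; resistances in Ω):
  Node 1: (V_1 - 10)/1.3 + (V_1 - 0)/1.1 + (V_1 - V_2)/10 = 0
  Node 2: (V_2 - V_1)/10 + (V_2 - V_3)/5.6 = 0
  Node 3: (V_3 - V_2)/5.6 + (V_3 - 0)/47000 = 0
Collecting terms (coefficients in siemens):
  1.778·V_1 - 0.1·V_2 = 7.692
  0.2786·V_2 - 0.1·V_1 - 0.1786·V_3 = 0
  0.1786·V_3 - 0.1786·V_2 = 0
Solving these 3 simultaneous equations (Gaussian elimination) gives:
  V_1 = 4.583 V, V_2 = 4.582 V, V_3 = 4.582 V
I_R4 = (V_2 - V_3)/R4 = (4.582 - 4.582)/5.6 = 0.00009748 A
P_R4 = I_R4² × R4 = (0.00009748)² × 5.6 = 0.00000005322 W

Final answer: 5.322e-08 W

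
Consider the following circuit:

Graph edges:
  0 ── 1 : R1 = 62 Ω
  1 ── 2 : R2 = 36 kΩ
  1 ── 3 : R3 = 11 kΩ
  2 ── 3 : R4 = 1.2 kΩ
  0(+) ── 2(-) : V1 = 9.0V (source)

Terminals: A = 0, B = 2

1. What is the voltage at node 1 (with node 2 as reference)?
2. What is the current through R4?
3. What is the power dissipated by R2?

Nodal analysis, taking node 2 as the 0 V reference.
Source V1 fixes V_0 = 9 V.
KCL at each unknown node (sum of currents leaving = 0; resistances in Ω):
  Node 1: (V_1 - 9)/62 + (V_1 - 0)/36000 + (V_1 - V_3)/11000 = 0
  Node 3: (V_3 - V_1)/11000 + (V_3 - 0)/1200 = 0
Collecting terms (coefficients in siemens):
  0.01625·V_1 - 0.00009091·V_3 = 0.1452
  0.0009242·V_3 - 0.00009091·V_1 = 0
Determinant D = (0.01625)(0.0009242) - (-0.00009091)(-0.00009091) = 0.00001501
V_1 = [(0.1452)(0.0009242) - (-0.00009091)(0)]/D = 8.939 V
V_3 = [(0.01625)(0) - (0.1452)(-0.00009091)]/D = 0.8793 V
Part 1:
  Read off the nodal solution: V_1 = 8.939 V
Part 2:
  I_R4 = (V_2 - V_3)/R4 = (0 - 0.8793)/1200 = -0.0007327 A
  Magnitude: I_R4 = 0.0007327 A
Part 3:
  I_R2 = (V_1 - V_2)/R2 = (8.939 - 0)/36000 = 0.0002483 A
  P_R2 = I_R2² × R2 = (0.0002483)² × 36000 = 0.00222 W

Final answers:
1. V_1 = 8.939 V
2. I_R4 = 0.0007327 A
3. P_R2 = 0.00222 W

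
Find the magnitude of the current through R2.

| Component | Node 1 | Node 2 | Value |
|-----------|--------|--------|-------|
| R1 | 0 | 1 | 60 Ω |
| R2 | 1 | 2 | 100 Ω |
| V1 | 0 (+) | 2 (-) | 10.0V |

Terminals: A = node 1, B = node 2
Nodal analysis, taking node 2 as the 0 V reference.
Source V1 fixes V_0 = 10 V.
KCL at each unknown node (sum of currents leaving = 0; resistances in Ω):
  Node 1: (V_1 - 10)/60 + (V_1 - 0)/100 = 0
Collecting terms: 0.02667 × V_1 = 0.1667  =>  V_1 = 6.25 V
I_R2 = (V_1 - V_2)/R2 = (6.25 - 0)/100 = 0.0625 A
|I_R2| = 0.0625 A

Final answer: |I_R2| = 0.0625 A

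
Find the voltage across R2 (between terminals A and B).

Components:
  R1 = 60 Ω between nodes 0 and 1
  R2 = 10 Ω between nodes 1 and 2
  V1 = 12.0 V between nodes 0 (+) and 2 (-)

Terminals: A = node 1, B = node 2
R1 and R2 are in series across V1 (node 0 → node 1 → node 2), and the output A–B is taken across R2, so this is a voltage divider.
Series current: I = V1/(R1 + R2) = 12/(60 + 10) = 12/70 = 0.1714 A
V_R2 = I × R2 = V1 × R2/(R1 + R2) = 12 × 10/70 = 1.714 V

Final answer: 1.714 V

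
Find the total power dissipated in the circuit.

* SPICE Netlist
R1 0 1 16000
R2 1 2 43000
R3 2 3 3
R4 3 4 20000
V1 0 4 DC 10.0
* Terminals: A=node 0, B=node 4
Nodal analysis, taking node 4 as the 0 V reference.
Source V1 fixes V_0 = 10 V.
KCL at each unknown node (sum of currents leaving = 0; resistances in Ω):
  Node 1: (V_1 - 10)/16000 + (V_1 - V_2)/43000 = 0
  Node 2: (V_2 - V_1)/43000 + (V_2 - V_3)/3 = 0
  Node 3: (V_3 - V_2)/3 + (V_3 - 0)/20000 = 0
Collecting terms (coefficients in siemens):
  0.00008576·V_1 - 0.00002326·V_2 = 0.000625
  0.3334·V_2 - 0.00002326·V_1 - 0.3333·V_3 = 0
  0.3334·V_3 - 0.3333·V_2 = 0
Solving these 3 simultaneous equations (Gaussian elimination) gives:
  V_1 = 7.975 V, V_2 = 2.532 V, V_3 = 2.532 V
Power in each resistor, P = (ΔV)²/R:
  P_R1 = (10 - 7.975)²/16000 = 0.0002563 W
  P_R2 = (7.975 - 2.532)²/43000 = 0.0006889 W
  P_R3 = (2.532 - 2.532)²/3 = 0.00000004807 W
  P_R4 = (2.532 - 0)²/20000 = 0.0003204 W
P_total = P_R1 + P_R2 + P_R3 + P_R4 = 0.001266 W

Final answer: 0.001266 W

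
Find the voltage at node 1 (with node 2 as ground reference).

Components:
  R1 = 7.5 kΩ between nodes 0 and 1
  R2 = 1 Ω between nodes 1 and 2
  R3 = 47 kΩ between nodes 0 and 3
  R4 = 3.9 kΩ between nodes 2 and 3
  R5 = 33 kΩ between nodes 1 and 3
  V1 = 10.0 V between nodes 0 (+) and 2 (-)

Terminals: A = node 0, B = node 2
Nodal analysis, taking node 2 as the 0 V reference.
Source V1 fixes V_0 = 10 V.
KCL at each unknown node (sum of currents leaving = 0; resistances in Ω):
  Node 1: (V_1 - 10)/7500 + (V_1 - 0)/1 + (V_1 - V_3)/33000 = 0
  Node 3: (V_3 - 10)/47000 + (V_3 - 0)/3900 + (V_3 - V_1)/33000 = 0
Collecting terms (coefficients in siemens):
  1·V_1 - 0.0000303·V_3 = 0.001333
  0.000308·V_3 - 0.0000303·V_1 = 0.0002128
Determinant D = (1)(0.000308) - (-0.0000303)(-0.0000303) = 0.000308
V_1 = [(0.001333)(0.000308) - (-0.0000303)(0.0002128)]/D = 0.001354 V
V_3 = [(1)(0.0002128) - (0.001333)(-0.0000303)]/D = 0.691 V
The requested potential is V_1 = 0.001354 V.

Final answer: V_1 = 0.001354 V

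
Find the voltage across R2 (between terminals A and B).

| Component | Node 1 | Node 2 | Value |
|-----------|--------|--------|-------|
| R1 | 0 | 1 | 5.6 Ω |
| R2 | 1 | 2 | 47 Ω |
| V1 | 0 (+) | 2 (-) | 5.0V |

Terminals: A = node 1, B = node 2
R1 and R2 are in series across V1 (node 0 → node 1 → node 2), and the output A–B is taken across R2, so this is a voltage divider.
Series current: I = V1/(R1 + R2) = 5/(5.6 + 47) = 5/52.6 = 0.09506 A
V_R2 = I × R2 = V1 × R2/(R1 + R2) = 5 × 47/52.6 = 4.468 V

Final answer: 4.468 V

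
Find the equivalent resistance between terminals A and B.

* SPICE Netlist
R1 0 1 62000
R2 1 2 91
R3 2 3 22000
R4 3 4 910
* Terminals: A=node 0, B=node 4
Reduce the network between node 0 (A) and node 4 (B) by series/parallel combination:
  Rs1 = R1 + R2 (series, joined only at node 1) = 62000 + 91 = 62090 Ω
  Rs2 = R3 + Rs1 (series, joined only at node 2) = 22000 + 62090 = 84090 Ω
  Rs3 = R4 + Rs2 (series, joined only at node 3) = 910 + 84090 = 85000 Ω
R_eq = 85 kΩ

Final answer: 85 kΩ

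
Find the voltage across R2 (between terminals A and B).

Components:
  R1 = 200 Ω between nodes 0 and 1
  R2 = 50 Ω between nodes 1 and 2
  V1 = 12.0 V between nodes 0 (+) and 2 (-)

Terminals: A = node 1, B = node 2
R1 and R2 are in series across V1 (node 0 → node 1 → node 2), and the output A–B is taken across R2, so this is a voltage divider.
Series current: I = V1/(R1 + R2) = 12/(200 + 50) = 12/250 = 0.048 A
V_R2 = I × R2 = V1 × R2/(R1 + R2) = 12 × 50/250 = 2.4 V

Final answer: 2.4 V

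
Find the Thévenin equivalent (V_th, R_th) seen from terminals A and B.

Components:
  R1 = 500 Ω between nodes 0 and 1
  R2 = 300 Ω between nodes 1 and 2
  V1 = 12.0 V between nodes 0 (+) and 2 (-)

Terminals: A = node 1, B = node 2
Step 1 — V_th is the open-circuit voltage V_A - V_B (nothing connected across the terminals).
Nodal analysis, taking node 2 as the 0 V reference.
Source V1 fixes V_0 = 12 V.
KCL at each unknown node (sum of currents leaving = 0; resistances in Ω):
  Node 1: (V_1 - 12)/500 + (V_1 - 0)/300 = 0
Collecting terms: 0.005333 × V_1 = 0.024  =>  V_1 = 4.5 V
V_th = V_1 - V_2 = 4.5 - 0 = 4.5 V
Step 2 — R_th: zero the source — replace V1 by a short circuit (node 2 merges into node 0) — and find the resistance seen between A (node 1) and B (node 0).
Reduce the network between node 1 (A) and node 0 (B) by series/parallel combination:
  Rp1 = R1 ‖ R2 (parallel, both between nodes 0 and 1) = 1/(1/500 + 1/300) = 187.5 Ω
R_th = 187.5 Ω

Final answer: V_th = 4.5 V, R_th = 187.5 Ω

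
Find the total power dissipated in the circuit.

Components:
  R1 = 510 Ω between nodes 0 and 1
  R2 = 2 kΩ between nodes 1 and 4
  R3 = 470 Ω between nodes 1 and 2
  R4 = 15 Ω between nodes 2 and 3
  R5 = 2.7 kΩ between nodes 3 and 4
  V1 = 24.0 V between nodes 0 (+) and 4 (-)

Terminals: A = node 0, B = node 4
Nodal analysis, taking node 4 as the 0 V reference.
Source V1 fixes V_0 = 24 V.
KCL at each unknown node (sum of currents leaving = 0; resistances in Ω):
  Node 1: (V_1 - 24)/510 + (V_1 - 0)/2000 + (V_1 - V_2)/470 = 0
  Node 2: (V_2 - V_1)/470 + (V_2 - V_3)/15 = 0
  Node 3: (V_3 - V_2)/15 + (V_3 - 0)/2700 = 0
Collecting terms (coefficients in siemens):
  0.004588·V_1 - 0.002128·V_2 = 0.04706
  0.06879·V_2 - 0.002128·V_1 - 0.06667·V_3 = 0
  0.06704·V_3 - 0.06667·V_2 = 0
Solving these 3 simultaneous equations (Gaussian elimination) gives:
  V_1 = 16.96 V, V_2 = 14.46 V, V_3 = 14.38 V
Power in each resistor, P = (ΔV)²/R:
  P_R1 = (24 - 16.96)²/510 = 0.09719 W
  P_R2 = (16.96 - 0)²/2000 = 0.1438 W
  P_R3 = (16.96 - 14.46)²/470 = 0.01333 W
  P_R4 = (14.46 - 14.38)²/15 = 0.0004253 W
  P_R5 = (14.38 - 0)²/2700 = 0.07656 W
P_total = P_R1 + P_R2 + P_R3 + P_R4 + P_R5 = 0.3313 W

Final answer: 0.3313 W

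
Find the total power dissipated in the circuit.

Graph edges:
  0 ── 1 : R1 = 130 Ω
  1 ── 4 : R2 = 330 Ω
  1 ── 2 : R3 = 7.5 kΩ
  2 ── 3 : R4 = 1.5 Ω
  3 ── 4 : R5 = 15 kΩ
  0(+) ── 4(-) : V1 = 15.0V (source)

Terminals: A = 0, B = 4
Nodal analysis, taking node 4 as the 0 V reference.
Source V1 fixes V_0 = 15 V.
KCL at each unknown node (sum of currents leaving = 0; resistances in Ω):
  Node 1: (V_1 - 15)/130 + (V_1 - 0)/330 + (V_1 - V_2)/7500 = 0
  Node 2: (V_2 - V_1)/7500 + (V_2 - V_3)/1.5 = 0
  Node 3: (V_3 - V_2)/1.5 + (V_3 - 0)/15000 = 0
Collecting terms (coefficients in siemens):
  0.01086·V_1 - 0.0001333·V_2 = 0.1154
  0.6668·V_2 - 0.0001333·V_1 - 0.6667·V_3 = 0
  0.6667·V_3 - 0.6667·V_2 = 0
Solving these 3 simultaneous equations (Gaussian elimination) gives:
  V_1 = 10.72 V, V_2 = 7.145 V, V_3 = 7.144 V
Power in each resistor, P = (ΔV)²/R:
  P_R1 = (15 - 10.72)²/130 = 0.1411 W
  P_R2 = (10.72 - 0)²/330 = 0.348 W
  P_R3 = (10.72 - 7.145)²/7500 = 0.001701 W
  P_R4 = (7.145 - 7.144)²/1.5 = 0.0000003402 W
  P_R5 = (7.144 - 0)²/15000 = 0.003402 W
P_total = P_R1 + P_R2 + P_R3 + P_R4 + P_R5 = 0.4943 W

Final answer: 0.4943 W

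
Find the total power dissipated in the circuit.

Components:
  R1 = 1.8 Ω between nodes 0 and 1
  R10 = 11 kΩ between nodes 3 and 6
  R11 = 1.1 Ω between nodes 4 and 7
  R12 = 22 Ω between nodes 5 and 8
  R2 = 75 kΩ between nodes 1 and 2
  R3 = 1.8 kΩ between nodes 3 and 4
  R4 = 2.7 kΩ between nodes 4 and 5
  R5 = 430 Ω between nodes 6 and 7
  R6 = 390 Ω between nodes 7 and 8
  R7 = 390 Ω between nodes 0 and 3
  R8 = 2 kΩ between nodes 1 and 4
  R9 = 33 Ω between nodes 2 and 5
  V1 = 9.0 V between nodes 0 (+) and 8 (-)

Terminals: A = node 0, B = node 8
Nodal analysis, taking node 8 as the 0 V reference.
Source V1 fixes V_0 = 9 V.
KCL at each unknown node (sum of currents leaving = 0; resistances in Ω):
  Node 1: (V_1 - 9)/1.8 + (V_1 - V_2)/75000 + (V_1 - V_4)/2000 = 0
  Node 2: (V_2 - V_1)/75000 + (V_2 - V_5)/33 = 0
  Node 3: (V_3 - V_4)/1800 + (V_3 - 9)/390 + (V_3 - V_6)/11000 = 0
  Node 4: (V_4 - V_3)/1800 + (V_4 - V_5)/2700 + (V_4 - V_1)/2000 + (V_4 - V_7)/1.1 = 0
  Node 5: (V_5 - V_4)/2700 + (V_5 - V_2)/33 + (V_5 - 0)/22 = 0
  Node 6: (V_6 - V_7)/430 + (V_6 - V_3)/11000 = 0
  Node 7: (V_7 - V_6)/430 + (V_7 - 0)/390 + (V_7 - V_4)/1.1 = 0
Collecting terms (coefficients in siemens):
  0.5561·V_1 - 0.00001333·V_2 - 0.0005·V_4 = 5
  0.03032·V_2 - 0.00001333·V_1 - 0.0303·V_5 = 0
  0.003211·V_3 - 0.0005556·V_4 - 0.00009091·V_6 = 0.02308
  0.9105·V_4 - 0.0005·V_1 - 0.0005556·V_3 - 0.0003704·V_5 - 0.9091·V_7 = 0
  0.07613·V_5 - 0.0303·V_2 - 0.0003704·V_4 = 0
  0.002416·V_6 - 0.00009091·V_3 - 0.002326·V_7 = 0
  0.914·V_7 - 0.9091·V_4 - 0.002326·V_6 = 0
Solving these 7 simultaneous equations (Gaussian elimination) gives:
  V_1 = 8.994 V, V_2 = 0.02528 V, V_3 = 7.66 V, V_4 = 2.317 V
  V_5 = 0.02133 V, V_6 = 2.512 V, V_7 = 2.311 V
Power in each resistor, P = (ΔV)²/R:
  P_R1 = (9 - 8.994)²/1.8 = 0.00002153 W
  P_R2 = (8.994 - 0.02528)²/75000 = 0.001072 W
  P_R3 = (7.66 - 2.317)²/1800 = 0.01586 W
  P_R4 = (2.317 - 0.02133)²/2700 = 0.001951 W
  P_R5 = (2.512 - 2.311)²/430 = 0.00009418 W
  P_R6 = (2.311 - 0)²/390 = 0.01369 W
  P_R7 = (9 - 7.66)²/390 = 0.004605 W
  P_R8 = (8.994 - 2.317)²/2000 = 0.02229 W
  P_R9 = (0.02528 - 0.02133)²/33 = 0.0000004719 W
  P_R10 = (7.66 - 2.512)²/11000 = 0.002409 W
  P_R11 = (2.317 - 2.311)²/1.1 = 0.00003275 W
  P_R12 = (0.02133 - 0)²/22 = 0.00002069 W
P_total = P_R1 + P_R2 + P_R3 + P_R4 + P_R5 + P_R6 + P_R7 + P_R8 + P_R9 + P_R10 + P_R11 + P_R12 = 0.06205 W

Final answer: 0.06205 W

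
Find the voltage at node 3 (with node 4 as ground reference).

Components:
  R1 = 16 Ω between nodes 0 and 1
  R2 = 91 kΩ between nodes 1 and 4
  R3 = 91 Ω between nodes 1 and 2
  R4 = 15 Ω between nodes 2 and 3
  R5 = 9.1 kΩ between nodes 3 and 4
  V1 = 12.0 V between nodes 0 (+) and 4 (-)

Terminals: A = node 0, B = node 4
Nodal analysis, taking node 4 as the 0 V reference.
Source V1 fixes V_0 = 12 V.
KCL at each unknown node (sum of currents leaving = 0; resistances in Ω):
  Node 1: (V_1 - 12)/16 + (V_1 - 0)/91000 + (V_1 - V_2)/91 = 0
  Node 2: (V_2 - V_1)/91 + (V_2 - V_3)/15 = 0
  Node 3: (V_3 - V_2)/15 + (V_3 - 0)/9100 = 0
Collecting terms (coefficients in siemens):
  0.0735·V_1 - 0.01099·V_2 = 0.75
  0.07766·V_2 - 0.01099·V_1 - 0.06667·V_3 = 0
  0.06678·V_3 - 0.06667·V_2 = 0
Solving these 3 simultaneous equations (Gaussian elimination) gives:
  V_1 = 11.98 V, V_2 = 11.86 V, V_3 = 11.84 V
The requested potential is V_3 = 11.84 V.

Final answer: V_3 = 11.84 V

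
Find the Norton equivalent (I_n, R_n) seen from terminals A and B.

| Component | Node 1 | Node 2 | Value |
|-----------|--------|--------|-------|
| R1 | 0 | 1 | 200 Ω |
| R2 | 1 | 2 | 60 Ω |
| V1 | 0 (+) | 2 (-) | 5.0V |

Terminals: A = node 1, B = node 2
Find the Thévenin equivalent first; then I_n = V_th/R_th and R_n = R_th.
Step 1 — V_th is the open-circuit voltage V_A - V_B (nothing connected across the terminals).
Nodal analysis, taking node 2 as the 0 V reference.
Source V1 fixes V_0 = 5 V.
KCL at each unknown node (sum of currents leaving = 0; resistances in Ω):
  Node 1: (V_1 - 5)/200 + (V_1 - 0)/60 = 0
Collecting terms: 0.02167 × V_1 = 0.025  =>  V_1 = 1.154 V
V_th = V_1 - V_2 = 1.154 - 0 = 1.154 V
Step 2 — R_th: zero the source — replace V1 by a short circuit (node 2 merges into node 0) — and find the resistance seen between A (node 1) and B (node 0).
Reduce the network between node 1 (A) and node 0 (B) by series/parallel combination:
  Rp1 = R1 ‖ R2 (parallel, both between nodes 0 and 1) = 1/(1/200 + 1/60) = 46.15 Ω
R_th = 46.15 Ω
I_n = V_th/R_th = 1.154/46.15 = 0.025 A, and R_n = R_th = 46.15 Ω

Final answer: I_n = 0.025 A, R_n = 46.15 Ω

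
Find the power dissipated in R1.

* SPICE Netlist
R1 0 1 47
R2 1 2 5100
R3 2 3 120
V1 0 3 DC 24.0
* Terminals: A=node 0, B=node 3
Nodal analysis, taking node 3 as the 0 V reference.
Source V1 fixes V_0 = 24 V.
KCL at each unknown node (sum of currents leaving = 0; resistances in Ω):
  Node 1: (V_1 - 24)/47 + (V_1 - V_2)/5100 = 0
  Node 2: (V_2 - V_1)/5100 + (V_2 - 0)/120 = 0
Collecting terms (coefficients in siemens):
  0.02147·V_1 - 0.0001961·V_2 = 0.5106
  0.008529·V_2 - 0.0001961·V_1 = 0
Determinant D = (0.02147)(0.008529) - (-0.0001961)(-0.0001961) = 0.0001831
V_1 = [(0.5106)(0.008529) - (-0.0001961)(0)]/D = 23.79 V
V_2 = [(0.02147)(0) - (0.5106)(-0.0001961)]/D = 0.5468 V
I_R1 = (V_0 - V_1)/R1 = (24 - 23.79)/47 = 0.004557 A
P_R1 = I_R1² × R1 = (0.004557)² × 47 = 0.0009759 W

Final answer: 0.0009759 W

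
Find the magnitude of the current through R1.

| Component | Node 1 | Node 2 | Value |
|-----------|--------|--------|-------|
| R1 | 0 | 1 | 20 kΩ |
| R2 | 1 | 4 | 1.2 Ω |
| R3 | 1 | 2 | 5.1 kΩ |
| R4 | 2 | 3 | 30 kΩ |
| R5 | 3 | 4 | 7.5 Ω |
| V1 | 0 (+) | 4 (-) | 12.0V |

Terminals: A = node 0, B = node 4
Nodal analysis, taking node 4 as the 0 V reference.
Source V1 fixes V_0 = 12 V.
KCL at each unknown node (sum of currents leaving = 0; resistances in Ω):
  Node 1: (V_1 - 12)/20000 + (V_1 - 0)/1.2 + (V_1 - V_2)/5100 = 0
  Node 2: (V_2 - V_1)/5100 + (V_2 - V_3)/30000 = 0
  Node 3: (V_3 - V_2)/30000 + (V_3 - 0)/7.5 = 0
Collecting terms (coefficients in siemens):
  0.8336·V_1 - 0.0001961·V_2 = 0.0006
  0.0002294·V_2 - 0.0001961·V_1 - 0.00003333·V_3 = 0
  0.1334·V_3 - 0.00003333·V_2 = 0
Solving these 3 simultaneous equations (Gaussian elimination) gives:
  V_1 = 0.0007199 V, V_2 = 0.0006153 V, V_3 = 0.0000001538 V
I_R1 = (V_0 - V_1)/R1 = (12 - 0.0007199)/20000 = 0.0006 A
|I_R1| = 0.0006 A

Final answer: |I_R1| = 0.0006 A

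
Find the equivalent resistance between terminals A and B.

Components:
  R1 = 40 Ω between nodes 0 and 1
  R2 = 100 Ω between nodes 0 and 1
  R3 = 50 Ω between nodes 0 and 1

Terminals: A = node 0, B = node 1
Reduce the network between node 0 (A) and node 1 (B) by series/parallel combination:
  Rp1 = R1 ‖ R2 ‖ R3 (parallel, all between nodes 0 and 1) = 1/(1/40 + 1/100 + 1/50) = 18.18 Ω
R_eq = 18.18 Ω

Final answer: 18.18 Ω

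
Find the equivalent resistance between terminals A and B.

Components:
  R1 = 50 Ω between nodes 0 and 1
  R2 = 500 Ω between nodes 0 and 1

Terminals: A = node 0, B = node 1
Reduce the network between node 0 (A) and node 1 (B) by series/parallel combination:
  Rp1 = R1 ‖ R2 (parallel, both between nodes 0 and 1) = 1/(1/50 + 1/500) = 45.45 Ω
R_eq = 45.45 Ω

Final answer: 45.45 Ω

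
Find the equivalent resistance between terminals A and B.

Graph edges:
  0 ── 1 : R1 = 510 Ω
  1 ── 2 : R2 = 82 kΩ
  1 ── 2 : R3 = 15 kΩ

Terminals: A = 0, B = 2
Reduce the network between node 0 (A) and node 2 (B) by series/parallel combination:
  Rp1 = R2 ‖ R3 (parallel, both between nodes 1 and 2) = 1/(1/82000 + 1/15000) = 12680 Ω
  Rs1 = R1 + Rp1 (series, joined only at node 1) = 510 + 12680 = 13190 Ω
R_eq = 13.19 kΩ

Final answer: 13.19 kΩ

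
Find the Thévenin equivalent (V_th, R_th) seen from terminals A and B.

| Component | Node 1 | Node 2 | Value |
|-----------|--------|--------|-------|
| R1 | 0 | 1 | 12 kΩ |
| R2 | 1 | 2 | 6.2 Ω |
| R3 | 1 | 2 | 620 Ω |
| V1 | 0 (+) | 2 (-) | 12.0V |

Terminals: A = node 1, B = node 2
Step 1 — V_th is the open-circuit voltage V_A - V_B (nothing connected across the terminals).
Nodal analysis, taking node 2 as the 0 V reference.
Source V1 fixes V_0 = 12 V.
KCL at each unknown node (sum of currents leaving = 0; resistances in Ω):
  Node 1: (V_1 - 12)/12000 + (V_1 - 0)/6.2 + (V_1 - 0)/620 = 0
Collecting terms: 0.163 × V_1 = 0.001  =>  V_1 = 0.006135 V
V_th = V_1 - V_2 = 0.006135 - 0 = 0.006135 V
Step 2 — R_th: zero the source — replace V1 by a short circuit (node 2 merges into node 0) — and find the resistance seen between A (node 1) and B (node 0).
Reduce the network between node 1 (A) and node 0 (B) by series/parallel combination:
  Rp1 = R1 ‖ R2 ‖ R3 (parallel, all between nodes 0 and 1) = 1/(1/12000 + 1/6.2 + 1/620) = 6.135 Ω
R_th = 6.135 Ω

Final answer: V_th = 0.006135 V, R_th = 6.135 Ω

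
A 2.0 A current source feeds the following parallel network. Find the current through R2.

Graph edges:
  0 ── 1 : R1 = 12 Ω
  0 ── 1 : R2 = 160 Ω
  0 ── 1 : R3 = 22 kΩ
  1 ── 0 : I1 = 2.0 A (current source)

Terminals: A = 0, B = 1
All resistors sit directly between nodes 0 and 1, so they are in parallel and share one voltage V; the full source current 2 A splits among them.
1/R_par = 1/12 + 1/160 + 1/22000 = 0.08963 S  =>  R_par = 11.16 Ω
V = I × R_par = 2 × 11.16 = 22.31 V
I_R2 = V/R2 = 22.31/160 = 0.1395 A

Final answer: 0.1395 A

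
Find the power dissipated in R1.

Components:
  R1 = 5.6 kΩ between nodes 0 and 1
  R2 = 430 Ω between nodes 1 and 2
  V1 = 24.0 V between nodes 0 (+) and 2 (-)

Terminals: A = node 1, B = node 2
Nodal analysis, taking node 2 as the 0 V reference.
Source V1 fixes V_0 = 24 V.
KCL at each unknown node (sum of currents leaving = 0; resistances in Ω):
  Node 1: (V_1 - 24)/5600 + (V_1 - 0)/430 = 0
Collecting terms: 0.002504 × V_1 = 0.004286  =>  V_1 = 1.711 V
I_R1 = (V_0 - V_1)/R1 = (24 - 1.711)/5600 = 0.00398 A
P_R1 = I_R1² × R1 = (0.00398)² × 5600 = 0.08871 W

Final answer: 0.08871 W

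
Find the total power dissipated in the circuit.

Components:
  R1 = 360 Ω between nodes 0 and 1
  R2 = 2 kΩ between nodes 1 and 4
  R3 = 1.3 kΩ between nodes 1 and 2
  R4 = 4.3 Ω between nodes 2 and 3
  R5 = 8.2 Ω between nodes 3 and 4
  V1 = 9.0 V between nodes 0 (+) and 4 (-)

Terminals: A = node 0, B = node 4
Nodal analysis, taking node 4 as the 0 V reference.
Source V1 fixes V_0 = 9 V.
KCL at each unknown node (sum of currents leaving = 0; resistances in Ω):
  Node 1: (V_1 - 9)/360 + (V_1 - 0)/2000 + (V_1 - V_2)/1300 = 0
  Node 2: (V_2 - V_1)/1300 + (V_2 - V_3)/4.3 = 0
  Node 3: (V_3 - V_2)/4.3 + (V_3 - 0)/8.2 = 0
Collecting terms (coefficients in siemens):
  0.004047·V_1 - 0.0007692·V_2 = 0.025
  0.2333·V_2 - 0.0007692·V_1 - 0.2326·V_3 = 0
  0.3545·V_3 - 0.2326·V_2 = 0
Solving these 3 simultaneous equations (Gaussian elimination) gives:
  V_1 = 6.189 V, V_2 = 0.05894 V, V_3 = 0.03866 V
Power in each resistor, P = (ΔV)²/R:
  P_R1 = (9 - 6.189)²/360 = 0.02196 W
  P_R2 = (6.189 - 0)²/2000 = 0.01915 W
  P_R3 = (6.189 - 0.05894)²/1300 = 0.0289 W
  P_R4 = (0.05894 - 0.03866)²/4.3 = 0.0000956 W
  P_R5 = (0.03866 - 0)²/8.2 = 0.0001823 W
P_total = P_R1 + P_R2 + P_R3 + P_R4 + P_R5 = 0.07028 W

Final answer: 0.07028 W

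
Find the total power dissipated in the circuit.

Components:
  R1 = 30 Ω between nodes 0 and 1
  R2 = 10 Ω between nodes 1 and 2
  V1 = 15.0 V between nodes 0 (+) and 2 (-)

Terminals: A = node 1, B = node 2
Nodal analysis, taking node 2 as the 0 V reference.
Source V1 fixes V_0 = 15 V.
KCL at each unknown node (sum of currents leaving = 0; resistances in Ω):
  Node 1: (V_1 - 15)/30 + (V_1 - 0)/10 = 0
Collecting terms: 0.1333 × V_1 = 0.5  =>  V_1 = 3.75 V
Power in each resistor, P = (ΔV)²/R:
  P_R1 = (15 - 3.75)²/30 = 4.219 W
  P_R2 = (3.75 - 0)²/10 = 1.406 W
P_total = P_R1 + P_R2 = 5.625 W

Final answer: 5.625 W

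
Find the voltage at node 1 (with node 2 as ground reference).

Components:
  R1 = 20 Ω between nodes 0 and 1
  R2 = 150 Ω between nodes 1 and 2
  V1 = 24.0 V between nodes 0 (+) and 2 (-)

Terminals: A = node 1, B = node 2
Nodal analysis, taking node 2 as the 0 V reference.
Source V1 fixes V_0 = 24 V.
KCL at each unknown node (sum of currents leaving = 0; resistances in Ω):
  Node 1: (V_1 - 24)/20 + (V_1 - 0)/150 = 0
Collecting terms: 0.05667 × V_1 = 1.2  =>  V_1 = 21.18 V
The requested potential is V_1 = 21.18 V.

Final answer: V_1 = 21.18 V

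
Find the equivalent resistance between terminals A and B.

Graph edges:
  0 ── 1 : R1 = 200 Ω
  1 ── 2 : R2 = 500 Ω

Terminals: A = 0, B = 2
Reduce the network between node 0 (A) and node 2 (B) by series/parallel combination:
  Rs1 = R1 + R2 (series, joined only at node 1) = 200 + 500 = 700 Ω
R_eq = 700 Ω

Final answer: 700 Ω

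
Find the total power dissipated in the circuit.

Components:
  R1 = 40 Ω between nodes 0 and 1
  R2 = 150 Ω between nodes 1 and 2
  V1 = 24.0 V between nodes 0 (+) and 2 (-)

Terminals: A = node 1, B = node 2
Nodal analysis, taking node 2 as the 0 V reference.
Source V1 fixes V_0 = 24 V.
KCL at each unknown node (sum of currents leaving = 0; resistances in Ω):
  Node 1: (V_1 - 24)/40 + (V_1 - 0)/150 = 0
Collecting terms: 0.03167 × V_1 = 0.6  =>  V_1 = 18.95 V
Power in each resistor, P = (ΔV)²/R:
  P_R1 = (24 - 18.95)²/40 = 0.6382 W
  P_R2 = (18.95 - 0)²/150 = 2.393 W
P_total = P_R1 + P_R2 = 3.032 W

Final answer: 3.032 W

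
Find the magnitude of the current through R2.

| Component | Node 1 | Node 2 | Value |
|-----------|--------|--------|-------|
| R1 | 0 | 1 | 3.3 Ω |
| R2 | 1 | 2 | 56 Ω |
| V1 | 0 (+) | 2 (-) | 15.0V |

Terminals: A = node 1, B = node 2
Nodal analysis, taking node 2 as the 0 V reference.
Source V1 fixes V_0 = 15 V.
KCL at each unknown node (sum of currents leaving = 0; resistances in Ω):
  Node 1: (V_1 - 15)/3.3 + (V_1 - 0)/56 = 0
Collecting terms: 0.3209 × V_1 = 4.545  =>  V_1 = 14.17 V
I_R2 = (V_1 - V_2)/R2 = (14.17 - 0)/56 = 0.253 A
|I_R2| = 0.253 A

Final answer: |I_R2| = 0.253 A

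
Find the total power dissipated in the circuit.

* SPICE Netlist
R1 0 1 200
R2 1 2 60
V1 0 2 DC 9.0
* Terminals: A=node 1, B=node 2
Nodal analysis, taking node 2 as the 0 V reference.
Source V1 fixes V_0 = 9 V.
KCL at each unknown node (sum of currents leaving = 0; resistances in Ω):
  Node 1: (V_1 - 9)/200 + (V_1 - 0)/60 = 0
Collecting terms: 0.02167 × V_1 = 0.045  =>  V_1 = 2.077 V
Power in each resistor, P = (ΔV)²/R:
  P_R1 = (9 - 2.077)²/200 = 0.2396 W
  P_R2 = (2.077 - 0)²/60 = 0.07189 W
P_total = P_R1 + P_R2 = 0.3115 W

Final answer: 0.3115 W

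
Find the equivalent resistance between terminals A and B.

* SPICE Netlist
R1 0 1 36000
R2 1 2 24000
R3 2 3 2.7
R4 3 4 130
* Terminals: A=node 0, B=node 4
Reduce the network between node 0 (A) and node 4 (B) by series/parallel combination:
  Rs1 = R1 + R2 (series, joined only at node 1) = 36000 + 24000 = 60000 Ω
  Rs2 = R3 + Rs1 (series, joined only at node 2) = 2.7 + 60000 = 60000 Ω
  Rs3 = R4 + Rs2 (series, joined only at node 3) = 130 + 60000 = 60130 Ω
R_eq = 60.13 kΩ

Final answer: 60.13 kΩ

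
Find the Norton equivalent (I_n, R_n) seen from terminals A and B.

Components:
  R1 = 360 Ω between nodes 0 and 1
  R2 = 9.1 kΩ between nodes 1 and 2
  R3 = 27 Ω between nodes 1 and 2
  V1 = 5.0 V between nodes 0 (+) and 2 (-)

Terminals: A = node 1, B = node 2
Find the Thévenin equivalent first; then I_n = V_th/R_th and R_n = R_th.
Step 1 — V_th is the open-circuit voltage V_A - V_B (nothing connected across the terminals).
Nodal analysis, taking node 2 as the 0 V reference.
Source V1 fixes V_0 = 5 V.
KCL at each unknown node (sum of currents leaving = 0; resistances in Ω):
  Node 1: (V_1 - 5)/360 + (V_1 - 0)/9100 + (V_1 - 0)/27 = 0
Collecting terms: 0.03992 × V_1 = 0.01389  =>  V_1 = 0.3479 V
V_th = V_1 - V_2 = 0.3479 - 0 = 0.3479 V
Step 2 — R_th: zero the source — replace V1 by a short circuit (node 2 merges into node 0) — and find the resistance seen between A (node 1) and B (node 0).
Reduce the network between node 1 (A) and node 0 (B) by series/parallel combination:
  Rp1 = R1 ‖ R2 ‖ R3 (parallel, all between nodes 0 and 1) = 1/(1/360 + 1/9100 + 1/27) = 25.05 Ω
R_th = 25.05 Ω
I_n = V_th/R_th = 0.3479/25.05 = 0.01389 A, and R_n = R_th = 25.05 Ω

Final answer: I_n = 0.01389 A, R_n = 25.05 Ω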